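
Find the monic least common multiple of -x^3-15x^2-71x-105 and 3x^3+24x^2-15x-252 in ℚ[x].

x^5+16x^4+74x^3-4x^2-747x-1260

Apply the Euclidean algorithm:
  -x^3-15x^2-71x-105 = (-1/3)(3x^3+24x^2-15x-252) + (-7x^2-76x-189)
  3x^3+24x^2-15x-252 = (-(3/7)x+60/49)(-7x^2-76x-189) + (-(144/49)x-144/7)
  -7x^2-76x-189 = ((343/144)x+147/16)(-(144/49)x-144/7) + (0)
Last nonzero remainder: -(144/49)x-144/7. Dividing through by -144/49 gives the monic gcd x+7.
Then lcm(f, g) = f·g / gcd(f, g); expanding and making the result monic gives the answer.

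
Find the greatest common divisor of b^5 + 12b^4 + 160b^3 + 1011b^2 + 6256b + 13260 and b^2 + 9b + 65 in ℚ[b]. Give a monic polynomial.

b^2 + 9b + 65

Apply the Euclidean algorithm:
  b^5 + 12b^4 + 160b^3 + 1011b^2 + 6256b + 13260 = (b^3 + 3b^2 + 68b + 204)(b^2 + 9b + 65) + (0)
The last nonzero remainder b^2 + 9b + 65 is already monic.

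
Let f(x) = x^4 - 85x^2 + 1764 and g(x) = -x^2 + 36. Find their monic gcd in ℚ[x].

x^2 - 36

Apply the Euclidean algorithm:
  x^4 - 85x^2 + 1764 = (-x^2 + 49)(-x^2 + 36) + (0)
Last nonzero remainder: -x^2 + 36. Dividing through by -1 gives the monic gcd x^2 - 36.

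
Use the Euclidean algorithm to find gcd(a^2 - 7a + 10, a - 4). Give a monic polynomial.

By polynomial division,
  a^2 - 7a + 10 = (a - 3)(a - 4) + (-2)
  a - 4 = (-(1/2)a + 2)(-2) + (0)
The last nonzero remainder is the constant -2, so the polynomials are coprime and gcd = 1.

1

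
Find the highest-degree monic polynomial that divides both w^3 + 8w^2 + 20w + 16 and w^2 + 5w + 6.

Repeated division with remainder:
  w^3 + 8w^2 + 20w + 16 = (w + 3)(w^2 + 5w + 6) + (-w - 2)
  w^2 + 5w + 6 = (-w - 3)(-w - 2) + (0)
Last nonzero remainder: -w - 2. Dividing through by -1 gives the monic gcd w + 2.

w + 2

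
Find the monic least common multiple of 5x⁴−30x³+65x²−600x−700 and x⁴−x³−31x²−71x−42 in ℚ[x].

x⁶−x⁵−11x⁴−91x³−662x²−1420x−840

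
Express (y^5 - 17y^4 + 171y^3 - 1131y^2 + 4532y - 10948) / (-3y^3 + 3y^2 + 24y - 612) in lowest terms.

(-y^3 + 10y^2 - 67y + 322)/(3y + 18)

Repeated division with remainder:
  y^5 - 17y^4 + 171y^3 - 1131y^2 + 4532y - 10948 = (-(1/3)y^2 + (16/3)y - 163/3)(-3y^3 + 3y^2 + 24y - 612) + (-1300y^2 + 9100y - 44200)
  -3y^3 + 3y^2 + 24y - 612 = ((3/1300)y + 9/650)(-1300y^2 + 9100y - 44200) + (0)
Last nonzero remainder: -1300y^2 + 9100y - 44200. Dividing through by -1300 gives the monic gcd y^2 - 7y + 34.
Cancel y^2 - 7y + 34 from numerator and denominator to get the reduced form.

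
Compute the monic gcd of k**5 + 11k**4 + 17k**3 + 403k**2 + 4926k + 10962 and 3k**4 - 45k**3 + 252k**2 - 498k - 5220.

Apply the Euclidean algorithm:
  k**5 + 11k**4 + 17k**3 + 403k**2 + 4926k + 10962 = ((1/3)k + 26/3)(3k**4 - 45k**3 + 252k**2 - 498k - 5220) + (323k**3 - 1615k**2 + 10982k + 56202)
  3k**4 - 45k**3 + 252k**2 - 498k - 5220 = ((3/323)k - 30/323)(323k**3 - 1615k**2 + 10982k + 56202) + (0)
Last nonzero remainder: 323k**3 - 1615k**2 + 10982k + 56202. Dividing through by 323 gives the monic gcd k**3 - 5k**2 + 34k + 174.

k**3 - 5k**2 + 34k + 174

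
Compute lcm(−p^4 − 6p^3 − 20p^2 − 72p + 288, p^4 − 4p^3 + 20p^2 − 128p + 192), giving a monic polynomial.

By polynomial division,
  −p^4 − 6p^3 − 20p^2 − 72p + 288 = (−1)(p^4 − 4p^3 + 20p^2 − 128p + 192) + (−10p^3 − 200p + 480)
  p^4 − 4p^3 + 20p^2 − 128p + 192 = (−(1/10)p + 2/5)(−10p^3 − 200p + 480) + (0)
Last nonzero remainder: −10p^3 − 200p + 480. Dividing through by −10 gives the monic gcd p^3 + 20p − 48.
Then lcm(f, g) = f·g / gcd(f, g); expanding and making the result monic gives the answer.

p^5 + 2p^4 − 4p^3 − 8p^2 − 576p + 1152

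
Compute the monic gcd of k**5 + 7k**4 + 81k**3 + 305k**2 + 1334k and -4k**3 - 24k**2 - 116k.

k**3 + 6k**2 + 29k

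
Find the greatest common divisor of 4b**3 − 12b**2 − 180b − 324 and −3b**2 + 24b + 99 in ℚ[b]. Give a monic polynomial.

Repeated division with remainder:
  4b**3 − 12b**2 − 180b − 324 = (−(4/3)b − 20/3)(−3b**2 + 24b + 99) + (112b + 336)
  −3b**2 + 24b + 99 = (−(3/112)b + 33/112)(112b + 336) + (0)
Last nonzero remainder: 112b + 336. Dividing through by 112 gives the monic gcd b + 3.

b + 3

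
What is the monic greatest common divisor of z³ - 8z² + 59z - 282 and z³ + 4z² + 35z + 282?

By polynomial division,
  z³ - 8z² + 59z - 282 = (z³ + 4z² + 35z + 282) + (-12z² + 24z - 564)
  z³ + 4z² + 35z + 282 = (-(1/12)z - 1/2)(-12z² + 24z - 564) + (0)
Last nonzero remainder: -12z² + 24z - 564. Dividing through by -12 gives the monic gcd z² - 2z + 47.

z² - 2z + 47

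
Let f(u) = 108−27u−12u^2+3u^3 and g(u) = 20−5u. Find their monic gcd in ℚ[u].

−4+u

Euclidean algorithm in ℚ[u]:
  3u^3−12u^2−27u+108 = (−(3/5)u^2+27/5)(−5u+20) + (0)
Last nonzero remainder: −5u+20. Dividing through by −5 gives the monic gcd u−4.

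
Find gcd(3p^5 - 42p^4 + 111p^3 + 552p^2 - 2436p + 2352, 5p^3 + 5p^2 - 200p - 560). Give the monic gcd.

p^2 - 3p - 28

Euclidean algorithm in ℚ[p]:
  3p^5 - 42p^4 + 111p^3 + 552p^2 - 2436p + 2352 = ((3/5)p^2 - 9p + 276/5)(5p^3 + 5p^2 - 200p - 560) + (-1188p^2 + 3564p + 33264)
  5p^3 + 5p^2 - 200p - 560 = (-(5/1188)p - 5/297)(-1188p^2 + 3564p + 33264) + (0)
Last nonzero remainder: -1188p^2 + 3564p + 33264. Dividing through by -1188 gives the monic gcd p^2 - 3p - 28.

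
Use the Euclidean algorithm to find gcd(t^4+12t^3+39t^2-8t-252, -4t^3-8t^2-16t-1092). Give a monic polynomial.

Apply the Euclidean algorithm:
  t^4+12t^3+39t^2-8t-252 = (-(1/4)t-5/2)(-4t^3-8t^2-16t-1092) + (15t^2-321t-2982)
  -4t^3-8t^2-16t-1092 = (-(4/15)t-156/25)(15t^2-321t-2982) + (-(70356/25)t-492492/25)
  15t^2-321t-2982 = (-(125/23452)t+1775/11726)(-(70356/25)t-492492/25) + (0)
Last nonzero remainder: -(70356/25)t-492492/25. Dividing through by -70356/25 gives the monic gcd t+7.

t+7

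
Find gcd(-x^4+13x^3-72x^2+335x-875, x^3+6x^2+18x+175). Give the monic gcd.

x^2-x+25

By polynomial division,
  -x^4+13x^3-72x^2+335x-875 = (-x+19)(x^3+6x^2+18x+175) + (-168x^2+168x-4200)
  x^3+6x^2+18x+175 = (-(1/168)x-1/24)(-168x^2+168x-4200) + (0)
Last nonzero remainder: -168x^2+168x-4200. Dividing through by -168 gives the monic gcd x^2-x+25.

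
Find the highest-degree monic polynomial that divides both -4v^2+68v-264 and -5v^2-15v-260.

1

By polynomial division,
  -4v^2+68v-264 = (4/5)(-5v^2-15v-260) + (80v-56)
  -5v^2-15v-260 = (-(1/16)v-37/160)(80v-56) + (-5459/20)
  80v-56 = (-(1600/5459)v+1120/5459)(-5459/20) + (0)
The last nonzero remainder is the constant -5459/20, so the polynomials are coprime and gcd = 1.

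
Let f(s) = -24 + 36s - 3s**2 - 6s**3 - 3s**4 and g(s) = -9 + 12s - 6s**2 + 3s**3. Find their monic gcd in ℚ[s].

Repeated division with remainder:
  -3s**4 - 6s**3 - 3s**2 + 36s - 24 = (-s - 4)(3s**3 - 6s**2 + 12s - 9) + (-15s**2 + 75s - 60)
  3s**3 - 6s**2 + 12s - 9 = (-(1/5)s - 3/5)(-15s**2 + 75s - 60) + (45s - 45)
  -15s**2 + 75s - 60 = (-(1/3)s + 4/3)(45s - 45) + (0)
Last nonzero remainder: 45s - 45. Dividing through by 45 gives the monic gcd s - 1.

-1 + s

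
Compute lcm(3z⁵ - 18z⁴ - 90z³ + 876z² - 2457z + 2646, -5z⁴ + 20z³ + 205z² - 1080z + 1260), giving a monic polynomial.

z⁶ - 8z⁵ - 18z⁴ + 352z³ - 1403z² + 2520z - 1764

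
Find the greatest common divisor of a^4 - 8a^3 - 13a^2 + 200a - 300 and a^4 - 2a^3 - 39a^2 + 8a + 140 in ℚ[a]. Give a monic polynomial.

a^2 + 3a - 10

Euclidean algorithm in ℚ[a]:
  a^4 - 8a^3 - 13a^2 + 200a - 300 = (a^4 - 2a^3 - 39a^2 + 8a + 140) + (-6a^3 + 26a^2 + 192a - 440)
  a^4 - 2a^3 - 39a^2 + 8a + 140 = (-(1/6)a - 7/18)(-6a^3 + 26a^2 + 192a - 440) + ((28/9)a^2 + (28/3)a - 280/9)
  -6a^3 + 26a^2 + 192a - 440 = (-(27/14)a + 99/7)((28/9)a^2 + (28/3)a - 280/9) + (0)
Last nonzero remainder: (28/9)a^2 + (28/3)a - 280/9. Dividing through by 28/9 gives the monic gcd a^2 + 3a - 10.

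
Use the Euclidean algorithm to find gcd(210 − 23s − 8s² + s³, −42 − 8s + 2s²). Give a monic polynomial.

Repeated division with remainder:
  s³ − 8s² − 23s + 210 = ((1/2)s − 2)(2s² − 8s − 42) + (−18s + 126)
  2s² − 8s − 42 = (−(1/9)s − 1/3)(−18s + 126) + (0)
Last nonzero remainder: −18s + 126. Dividing through by −18 gives the monic gcd s − 7.

−7 + s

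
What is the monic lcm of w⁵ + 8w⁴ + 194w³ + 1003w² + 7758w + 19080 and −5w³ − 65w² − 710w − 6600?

Euclidean algorithm in ℚ[w]:
  w⁵ + 8w⁴ + 194w³ + 1003w² + 7758w + 19080 = (−(1/5)w² + w − 117/5)(−5w³ − 65w² − 710w − 6600) + (−1128w² − 2256w − 135360)
  −5w³ − 65w² − 710w − 6600 = ((5/1128)w + 55/1128)(−1128w² − 2256w − 135360) + (0)
Last nonzero remainder: −1128w² − 2256w − 135360. Dividing through by −1128 gives the monic gcd w² + 2w + 120.
Then lcm(f, g) = f·g / gcd(f, g); expanding and making the result monic gives the answer.

w⁶ + 19w⁵ + 282w⁴ + 3137w³ + 18791w² + 104418w + 209880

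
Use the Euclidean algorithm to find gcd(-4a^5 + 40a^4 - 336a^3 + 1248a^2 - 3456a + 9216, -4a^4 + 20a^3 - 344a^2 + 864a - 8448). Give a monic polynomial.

Apply the Euclidean algorithm:
  -4a^5 + 40a^4 - 336a^3 + 1248a^2 - 3456a + 9216 = (a - 5)(-4a^4 + 20a^3 - 344a^2 + 864a - 8448) + (108a^3 - 1336a^2 + 9312a - 33024)
  -4a^4 + 20a^3 - 344a^2 + 864a - 8448 = (-(1/27)a - 199/729)(108a^3 - 1336a^2 + 9312a - 33024) + (-(265216/729)a^2 + (530432/243)a - 4243456/243)
  108a^3 - 1336a^2 + 9312a - 33024 = (-(19683/66304)a + 31347/16576)(-(265216/729)a^2 + (530432/243)a - 4243456/243) + (0)
Last nonzero remainder: -(265216/729)a^2 + (530432/243)a - 4243456/243. Dividing through by -265216/729 gives the monic gcd a^2 - 6a + 48.

a^2 - 6a + 48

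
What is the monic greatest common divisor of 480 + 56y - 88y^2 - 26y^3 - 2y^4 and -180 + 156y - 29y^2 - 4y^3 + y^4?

-12 + 4y + y^2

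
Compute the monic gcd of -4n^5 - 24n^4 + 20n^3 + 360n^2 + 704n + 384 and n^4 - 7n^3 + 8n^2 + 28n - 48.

Apply the Euclidean algorithm:
  -4n^5 - 24n^4 + 20n^3 + 360n^2 + 704n + 384 = (-4n - 52)(n^4 - 7n^3 + 8n^2 + 28n - 48) + (-312n^3 + 888n^2 + 1968n - 2112)
  n^4 - 7n^3 + 8n^2 + 28n - 48 = (-(1/312)n + 9/676)(-312n^3 + 888n^2 + 1968n - 2112) + ((420/169)n^2 - (840/169)n - 3360/169)
  -312n^3 + 888n^2 + 1968n - 2112 = (-(4394/35)n + 3718/35)((420/169)n^2 - (840/169)n - 3360/169) + (0)
Last nonzero remainder: (420/169)n^2 - (840/169)n - 3360/169. Dividing through by 420/169 gives the monic gcd n^2 - 2n - 8.

n^2 - 2n - 8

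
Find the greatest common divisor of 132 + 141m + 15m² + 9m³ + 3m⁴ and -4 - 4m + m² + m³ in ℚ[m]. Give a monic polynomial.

1 + m

Repeated division with remainder:
  3m⁴ + 9m³ + 15m² + 141m + 132 = (3m + 6)(m³ + m² - 4m - 4) + (21m² + 177m + 156)
  m³ + m² - 4m - 4 = ((1/21)m - 52/147)(21m² + 177m + 156) + ((2508/49)m + 2508/49)
  21m² + 177m + 156 = ((343/836)m + 637/209)((2508/49)m + 2508/49) + (0)
Last nonzero remainder: (2508/49)m + 2508/49. Dividing through by 2508/49 gives the monic gcd m + 1.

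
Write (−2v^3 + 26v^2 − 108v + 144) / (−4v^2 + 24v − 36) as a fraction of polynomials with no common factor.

By polynomial division,
  −2v^3 + 26v^2 − 108v + 144 = ((1/2)v − 7/2)(−4v^2 + 24v − 36) + (−6v + 18)
  −4v^2 + 24v − 36 = ((2/3)v − 2)(−6v + 18) + (0)
Last nonzero remainder: −6v + 18. Dividing through by −6 gives the monic gcd v − 3.
Cancel v − 3 from numerator and denominator to get the reduced form.

(v^2 − 10v + 24)/(2v − 6)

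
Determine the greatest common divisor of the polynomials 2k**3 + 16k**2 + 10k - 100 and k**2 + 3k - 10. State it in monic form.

Apply the Euclidean algorithm:
  2k**3 + 16k**2 + 10k - 100 = (2k + 10)(k**2 + 3k - 10) + (0)
The last nonzero remainder k**2 + 3k - 10 is already monic.

k**2 + 3k - 10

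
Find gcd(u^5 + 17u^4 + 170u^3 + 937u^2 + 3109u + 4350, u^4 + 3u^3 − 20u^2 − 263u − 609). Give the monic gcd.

u^3 + 10u^2 + 50u + 87

Repeated division with remainder:
  u^5 + 17u^4 + 170u^3 + 937u^2 + 3109u + 4350 = (u + 14)(u^4 + 3u^3 − 20u^2 − 263u − 609) + (148u^3 + 1480u^2 + 7400u + 12876)
  u^4 + 3u^3 − 20u^2 − 263u − 609 = ((1/148)u − 7/148)(148u^3 + 1480u^2 + 7400u + 12876) + (0)
Last nonzero remainder: 148u^3 + 1480u^2 + 7400u + 12876. Dividing through by 148 gives the monic gcd u^3 + 10u^2 + 50u + 87.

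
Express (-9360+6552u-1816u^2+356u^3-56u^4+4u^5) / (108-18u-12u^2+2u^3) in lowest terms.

(-260+52u-10u^2+2u^3)/(3+u)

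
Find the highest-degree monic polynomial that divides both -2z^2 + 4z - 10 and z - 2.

1

Repeated division with remainder:
  -2z^2 + 4z - 10 = (-2z)(z - 2) + (-10)
  z - 2 = (-(1/10)z + 1/5)(-10) + (0)
The last nonzero remainder is the constant -10, so the polynomials are coprime and gcd = 1.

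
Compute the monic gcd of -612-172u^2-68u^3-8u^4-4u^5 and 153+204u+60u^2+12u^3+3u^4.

Apply the Euclidean algorithm:
  -4u^5-8u^4-68u^3-172u^2-612 = (-(4/3)u+8/3)(3u^4+12u^3+60u^2+204u+153) + (-20u^3-60u^2-340u-1020)
  3u^4+12u^3+60u^2+204u+153 = (-(3/20)u-3/20)(-20u^3-60u^2-340u-1020) + (0)
Last nonzero remainder: -20u^3-60u^2-340u-1020. Dividing through by -20 gives the monic gcd u^3+3u^2+17u+51.

51+17u+3u^2+u^3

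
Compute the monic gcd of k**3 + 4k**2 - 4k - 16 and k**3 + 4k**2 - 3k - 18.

k - 2

Euclidean algorithm in ℚ[k]:
  k**3 + 4k**2 - 4k - 16 = (k**3 + 4k**2 - 3k - 18) + (-k + 2)
  k**3 + 4k**2 - 3k - 18 = (-k**2 - 6k - 9)(-k + 2) + (0)
Last nonzero remainder: -k + 2. Dividing through by -1 gives the monic gcd k - 2.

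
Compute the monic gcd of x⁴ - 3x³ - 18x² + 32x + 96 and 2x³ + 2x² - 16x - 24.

x + 2

Repeated division with remainder:
  x⁴ - 3x³ - 18x² + 32x + 96 = ((1/2)x - 2)(2x³ + 2x² - 16x - 24) + (-6x² + 12x + 48)
  2x³ + 2x² - 16x - 24 = (-(1/3)x - 1)(-6x² + 12x + 48) + (12x + 24)
  -6x² + 12x + 48 = (-(1/2)x + 2)(12x + 24) + (0)
Last nonzero remainder: 12x + 24. Dividing through by 12 gives the monic gcd x + 2.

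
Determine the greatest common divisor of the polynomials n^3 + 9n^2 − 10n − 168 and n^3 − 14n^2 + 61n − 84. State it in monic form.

n − 4

Apply the Euclidean algorithm:
  n^3 + 9n^2 − 10n − 168 = (n^3 − 14n^2 + 61n − 84) + (23n^2 − 71n − 84)
  n^3 − 14n^2 + 61n − 84 = ((1/23)n − 251/529)(23n^2 − 71n − 84) + ((16380/529)n − 65520/529)
  23n^2 − 71n − 84 = ((12167/16380)n + 529/780)((16380/529)n − 65520/529) + (0)
Last nonzero remainder: (16380/529)n − 65520/529. Dividing through by 16380/529 gives the monic gcd n − 4.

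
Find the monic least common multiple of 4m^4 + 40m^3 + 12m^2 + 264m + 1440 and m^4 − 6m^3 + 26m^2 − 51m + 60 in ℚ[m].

m^6 + 7m^5 − 22m^4 + 107m^3 + 177m^2 − 750m + 1800

Repeated division with remainder:
  4m^4 + 40m^3 + 12m^2 + 264m + 1440 = (4)(m^4 − 6m^3 + 26m^2 − 51m + 60) + (64m^3 − 92m^2 + 468m + 1200)
  m^4 − 6m^3 + 26m^2 − 51m + 60 = ((1/64)m − 73/1024)(64m^3 − 92m^2 + 468m + 1200) + ((3105/256)m^2 − (9315/256)m + 9315/64)
  64m^3 − 92m^2 + 468m + 1200 = ((16384/3105)m + 5120/621)((3105/256)m^2 − (9315/256)m + 9315/64) + (0)
Last nonzero remainder: (3105/256)m^2 − (9315/256)m + 9315/64. Dividing through by 3105/256 gives the monic gcd m^2 − 3m + 12.
Then lcm(f, g) = f·g / gcd(f, g); expanding and making the result monic gives the answer.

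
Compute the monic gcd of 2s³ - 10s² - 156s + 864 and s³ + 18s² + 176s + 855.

Apply the Euclidean algorithm:
  2s³ - 10s² - 156s + 864 = (2)(s³ + 18s² + 176s + 855) + (-46s² - 508s - 846)
  s³ + 18s² + 176s + 855 = (-(1/46)s - 80/529)(-46s² - 508s - 846) + ((42735/529)s + 384615/529)
  -46s² - 508s - 846 = (-(24334/42735)s - 49726/42735)((42735/529)s + 384615/529) + (0)
Last nonzero remainder: (42735/529)s + 384615/529. Dividing through by 42735/529 gives the monic gcd s + 9.

s + 9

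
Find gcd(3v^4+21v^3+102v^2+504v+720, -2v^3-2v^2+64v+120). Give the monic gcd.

v^2+7v+10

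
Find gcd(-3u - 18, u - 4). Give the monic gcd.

Apply the Euclidean algorithm:
  -3u - 18 = (-3)(u - 4) + (-30)
  u - 4 = (-(1/30)u + 2/15)(-30) + (0)
The last nonzero remainder is the constant -30, so the polynomials are coprime and gcd = 1.

1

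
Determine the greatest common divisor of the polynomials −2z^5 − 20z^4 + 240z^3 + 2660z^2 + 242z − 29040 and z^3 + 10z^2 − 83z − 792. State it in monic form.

z^2 + 19z + 88

Euclidean algorithm in ℚ[z]:
  −2z^5 − 20z^4 + 240z^3 + 2660z^2 + 242z − 29040 = (−2z^2 + 74)(z^3 + 10z^2 − 83z − 792) + (336z^2 + 6384z + 29568)
  z^3 + 10z^2 − 83z − 792 = ((1/336)z − 3/112)(336z^2 + 6384z + 29568) + (0)
Last nonzero remainder: 336z^2 + 6384z + 29568. Dividing through by 336 gives the monic gcd z^2 + 19z + 88.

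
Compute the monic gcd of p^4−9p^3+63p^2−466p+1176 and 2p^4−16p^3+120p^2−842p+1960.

p^3−3p^2+45p−196

Apply the Euclidean algorithm:
  p^4−9p^3+63p^2−466p+1176 = (1/2)(2p^4−16p^3+120p^2−842p+1960) + (−p^3+3p^2−45p+196)
  2p^4−16p^3+120p^2−842p+1960 = (−2p+10)(−p^3+3p^2−45p+196) + (0)
Last nonzero remainder: −p^3+3p^2−45p+196. Dividing through by −1 gives the monic gcd p^3−3p^2+45p−196.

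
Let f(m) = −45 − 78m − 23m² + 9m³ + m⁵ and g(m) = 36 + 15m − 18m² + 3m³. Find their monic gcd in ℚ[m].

Apply the Euclidean algorithm:
  m⁵ + 9m³ − 23m² − 78m − 45 = ((1/3)m² + 2m + 40/3)(3m³ − 18m² + 15m + 36) + (175m² − 350m − 525)
  3m³ − 18m² + 15m + 36 = ((3/175)m − 12/175)(175m² − 350m − 525) + (0)
Last nonzero remainder: 175m² − 350m − 525. Dividing through by 175 gives the monic gcd m² − 2m − 3.

−3 − 2m + m²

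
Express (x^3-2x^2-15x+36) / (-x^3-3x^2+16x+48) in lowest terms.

(-x^2+6x-9)/(x^2-x-12)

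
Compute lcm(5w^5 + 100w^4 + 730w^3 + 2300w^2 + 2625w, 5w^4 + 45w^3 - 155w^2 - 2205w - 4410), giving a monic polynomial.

Apply the Euclidean algorithm:
  5w^5 + 100w^4 + 730w^3 + 2300w^2 + 2625w = (w + 11)(5w^4 + 45w^3 - 155w^2 - 2205w - 4410) + (390w^3 + 6210w^2 + 31290w + 48510)
  5w^4 + 45w^3 - 155w^2 - 2205w - 4410 = ((1/78)w - 15/169)(390w^3 + 6210w^2 + 31290w + 48510) + (-(840/169)w^2 - (8400/169)w - 17640/169)
  390w^3 + 6210w^2 + 31290w + 48510 = (-(2197/28)w - 1859/4)(-(840/169)w^2 - (8400/169)w - 17640/169) + (0)
Last nonzero remainder: -(840/169)w^2 - (8400/169)w - 17640/169. Dividing through by -840/169 gives the monic gcd w^2 + 10w + 21.
Then lcm(f, g) = f·g / gcd(f, g); expanding and making the result monic gives the answer.

w^7 + 19w^6 + 84w^5 - 526w^4 - 6067w^3 - 19845w^2 - 22050w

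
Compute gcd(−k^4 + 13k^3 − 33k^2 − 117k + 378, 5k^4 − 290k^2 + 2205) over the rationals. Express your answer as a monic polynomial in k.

k^3 − 7k^2 − 9k + 63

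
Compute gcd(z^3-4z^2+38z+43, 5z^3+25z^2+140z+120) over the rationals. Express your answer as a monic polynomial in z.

Apply the Euclidean algorithm:
  z^3-4z^2+38z+43 = (1/5)(5z^3+25z^2+140z+120) + (-9z^2+10z+19)
  5z^3+25z^2+140z+120 = (-(5/9)z-275/81)(-9z^2+10z+19) + ((14945/81)z+14945/81)
  -9z^2+10z+19 = (-(729/14945)z+1539/14945)((14945/81)z+14945/81) + (0)
Last nonzero remainder: (14945/81)z+14945/81. Dividing through by 14945/81 gives the monic gcd z+1.

z+1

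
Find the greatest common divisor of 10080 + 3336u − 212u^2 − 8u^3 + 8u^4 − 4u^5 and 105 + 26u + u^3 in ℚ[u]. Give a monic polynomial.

By polynomial division,
  −4u^5 + 8u^4 − 8u^3 − 212u^2 + 3336u + 10080 = (−4u^2 + 8u + 96)(u^3 + 26u + 105) + (0)
The last nonzero remainder u^3 + 26u + 105 is already monic.

105 + 26u + u^3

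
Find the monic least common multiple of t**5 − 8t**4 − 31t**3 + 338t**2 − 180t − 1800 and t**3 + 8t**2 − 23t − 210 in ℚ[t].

t**6 − t**5 − 87t**4 + 121t**3 + 2186t**2 − 3060t − 12600

Euclidean algorithm in ℚ[t]:
  t**5 − 8t**4 − 31t**3 + 338t**2 − 180t − 1800 = (t**2 − 16t + 120)(t**3 + 8t**2 − 23t − 210) + (−780t**2 − 780t + 23400)
  t**3 + 8t**2 − 23t − 210 = (−(1/780)t − 7/780)(−780t**2 − 780t + 23400) + (0)
Last nonzero remainder: −780t**2 − 780t + 23400. Dividing through by −780 gives the monic gcd t**2 + t − 30.
Then lcm(f, g) = f·g / gcd(f, g); expanding and making the result monic gives the answer.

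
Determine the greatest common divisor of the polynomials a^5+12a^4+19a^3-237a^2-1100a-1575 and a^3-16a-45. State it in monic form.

a^3-16a-45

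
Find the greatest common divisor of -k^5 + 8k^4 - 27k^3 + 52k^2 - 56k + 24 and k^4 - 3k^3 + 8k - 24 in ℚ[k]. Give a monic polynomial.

Apply the Euclidean algorithm:
  -k^5 + 8k^4 - 27k^3 + 52k^2 - 56k + 24 = (-k + 5)(k^4 - 3k^3 + 8k - 24) + (-12k^3 + 60k^2 - 120k + 144)
  k^4 - 3k^3 + 8k - 24 = (-(1/12)k - 1/6)(-12k^3 + 60k^2 - 120k + 144) + (0)
Last nonzero remainder: -12k^3 + 60k^2 - 120k + 144. Dividing through by -12 gives the monic gcd k^3 - 5k^2 + 10k - 12.

k^3 - 5k^2 + 10k - 12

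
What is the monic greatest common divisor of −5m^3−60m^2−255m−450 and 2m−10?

1

Euclidean algorithm in ℚ[m]:
  −5m^3−60m^2−255m−450 = (−(5/2)m^2−(85/2)m−340)(2m−10) + (−3850)
  2m−10 = (−(1/1925)m+1/385)(−3850) + (0)
The last nonzero remainder is the constant −3850, so the polynomials are coprime and gcd = 1.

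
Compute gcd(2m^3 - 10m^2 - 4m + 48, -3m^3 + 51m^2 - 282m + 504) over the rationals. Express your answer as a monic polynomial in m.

Repeated division with remainder:
  2m^3 - 10m^2 - 4m + 48 = (-2/3)(-3m^3 + 51m^2 - 282m + 504) + (24m^2 - 192m + 384)
  -3m^3 + 51m^2 - 282m + 504 = (-(1/8)m + 9/8)(24m^2 - 192m + 384) + (-18m + 72)
  24m^2 - 192m + 384 = (-(4/3)m + 16/3)(-18m + 72) + (0)
Last nonzero remainder: -18m + 72. Dividing through by -18 gives the monic gcd m - 4.

m - 4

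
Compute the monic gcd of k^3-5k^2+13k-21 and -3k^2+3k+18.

Repeated division with remainder:
  k^3-5k^2+13k-21 = (-(1/3)k+4/3)(-3k^2+3k+18) + (15k-45)
  -3k^2+3k+18 = (-(1/5)k-2/5)(15k-45) + (0)
Last nonzero remainder: 15k-45. Dividing through by 15 gives the monic gcd k-3.

k-3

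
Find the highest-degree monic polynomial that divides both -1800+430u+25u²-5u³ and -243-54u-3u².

9+u

Repeated division with remainder:
  -5u³+25u²+430u-1800 = ((5/3)u-115/3)(-3u²-54u-243) + (-1235u-11115)
  -3u²-54u-243 = ((3/1235)u+27/1235)(-1235u-11115) + (0)
Last nonzero remainder: -1235u-11115. Dividing through by -1235 gives the monic gcd u+9.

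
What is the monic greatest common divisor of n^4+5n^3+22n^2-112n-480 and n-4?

By polynomial division,
  n^4+5n^3+22n^2-112n-480 = (n^3+9n^2+58n+120)(n-4) + (0)
The last nonzero remainder n-4 is already monic.

n-4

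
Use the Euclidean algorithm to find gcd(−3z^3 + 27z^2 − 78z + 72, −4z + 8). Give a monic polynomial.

Repeated division with remainder:
  −3z^3 + 27z^2 − 78z + 72 = ((3/4)z^2 − (21/4)z + 9)(−4z + 8) + (0)
Last nonzero remainder: −4z + 8. Dividing through by −4 gives the monic gcd z − 2.

z − 2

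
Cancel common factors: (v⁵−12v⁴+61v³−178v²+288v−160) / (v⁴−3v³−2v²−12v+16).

(v³−7v²+22v−40)/(v²+2v+4)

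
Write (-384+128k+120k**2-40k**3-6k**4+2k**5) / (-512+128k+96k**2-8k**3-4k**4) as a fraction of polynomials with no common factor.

(6+k-k**2)/(8+2k)

Repeated division with remainder:
  2k**5-6k**4-40k**3+120k**2+128k-384 = (-(1/2)k+5/2)(-4k**4-8k**3+96k**2+128k-512) + (28k**3-56k**2-448k+896)
  -4k**4-8k**3+96k**2+128k-512 = (-(1/7)k-4/7)(28k**3-56k**2-448k+896) + (0)
Last nonzero remainder: 28k**3-56k**2-448k+896. Dividing through by 28 gives the monic gcd k**3-2k**2-16k+32.
Cancel k**3-2k**2-16k+32 from numerator and denominator to get the reduced form.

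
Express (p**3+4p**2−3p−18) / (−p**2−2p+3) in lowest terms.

Apply the Euclidean algorithm:
  p**3+4p**2−3p−18 = (−p−2)(−p**2−2p+3) + (−4p−12)
  −p**2−2p+3 = ((1/4)p−1/4)(−4p−12) + (0)
Last nonzero remainder: −4p−12. Dividing through by −4 gives the monic gcd p+3.
Cancel p+3 from numerator and denominator to get the reduced form.

(−p**2−p+6)/(p−1)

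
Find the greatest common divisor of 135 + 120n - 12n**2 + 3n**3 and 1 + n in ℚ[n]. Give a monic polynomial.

1 + n

Repeated division with remainder:
  3n**3 - 12n**2 + 120n + 135 = (3n**2 - 15n + 135)(n + 1) + (0)
The last nonzero remainder n + 1 is already monic.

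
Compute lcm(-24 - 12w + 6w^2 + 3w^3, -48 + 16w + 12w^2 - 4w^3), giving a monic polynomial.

Apply the Euclidean algorithm:
  3w^3 + 6w^2 - 12w - 24 = (-3/4)(-4w^3 + 12w^2 + 16w - 48) + (15w^2 - 60)
  -4w^3 + 12w^2 + 16w - 48 = (-(4/15)w + 4/5)(15w^2 - 60) + (0)
Last nonzero remainder: 15w^2 - 60. Dividing through by 15 gives the monic gcd w^2 - 4.
Then lcm(f, g) = f·g / gcd(f, g); expanding and making the result monic gives the answer.

24 + 4w - 10w^2 - w^3 + w^4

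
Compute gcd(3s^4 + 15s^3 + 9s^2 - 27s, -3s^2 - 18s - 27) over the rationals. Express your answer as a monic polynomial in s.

s^2 + 6s + 9

Repeated division with remainder:
  3s^4 + 15s^3 + 9s^2 - 27s = (-s^2 + s)(-3s^2 - 18s - 27) + (0)
Last nonzero remainder: -3s^2 - 18s - 27. Dividing through by -3 gives the monic gcd s^2 + 6s + 9.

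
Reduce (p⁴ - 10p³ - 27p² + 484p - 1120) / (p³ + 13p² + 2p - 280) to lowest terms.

(p² - 13p + 40)/(p + 10)

Euclidean algorithm in ℚ[p]:
  p⁴ - 10p³ - 27p² + 484p - 1120 = (p - 23)(p³ + 13p² + 2p - 280) + (270p² + 810p - 7560)
  p³ + 13p² + 2p - 280 = ((1/270)p + 1/27)(270p² + 810p - 7560) + (0)
Last nonzero remainder: 270p² + 810p - 7560. Dividing through by 270 gives the monic gcd p² + 3p - 28.
Cancel p² + 3p - 28 from numerator and denominator to get the reduced form.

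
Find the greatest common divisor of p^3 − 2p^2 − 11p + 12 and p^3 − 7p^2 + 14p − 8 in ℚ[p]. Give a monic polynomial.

Euclidean algorithm in ℚ[p]:
  p^3 − 2p^2 − 11p + 12 = (p^3 − 7p^2 + 14p − 8) + (5p^2 − 25p + 20)
  p^3 − 7p^2 + 14p − 8 = ((1/5)p − 2/5)(5p^2 − 25p + 20) + (0)
Last nonzero remainder: 5p^2 − 25p + 20. Dividing through by 5 gives the monic gcd p^2 − 5p + 4.

p^2 − 5p + 4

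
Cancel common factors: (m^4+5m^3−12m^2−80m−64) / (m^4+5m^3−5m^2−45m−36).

(m^2−16)/(m^2−9)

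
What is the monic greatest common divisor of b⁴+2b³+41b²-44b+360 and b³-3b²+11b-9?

By polynomial division,
  b⁴+2b³+41b²-44b+360 = (b+5)(b³-3b²+11b-9) + (45b²-90b+405)
  b³-3b²+11b-9 = ((1/45)b-1/45)(45b²-90b+405) + (0)
Last nonzero remainder: 45b²-90b+405. Dividing through by 45 gives the monic gcd b²-2b+9.

b²-2b+9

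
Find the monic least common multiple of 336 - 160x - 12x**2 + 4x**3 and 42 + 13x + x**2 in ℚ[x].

588 - 196x - 61x**2 + 4x**3 + x**4

By polynomial division,
  4x**3 - 12x**2 - 160x + 336 = (4x - 64)(x**2 + 13x + 42) + (504x + 3024)
  x**2 + 13x + 42 = ((1/504)x + 1/72)(504x + 3024) + (0)
Last nonzero remainder: 504x + 3024. Dividing through by 504 gives the monic gcd x + 6.
Then lcm(f, g) = f·g / gcd(f, g); expanding and making the result monic gives the answer.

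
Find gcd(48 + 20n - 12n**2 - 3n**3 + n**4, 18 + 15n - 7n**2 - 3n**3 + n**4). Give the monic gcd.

Apply the Euclidean algorithm:
  n**4 - 3n**3 - 12n**2 + 20n + 48 = (n**4 - 3n**3 - 7n**2 + 15n + 18) + (-5n**2 + 5n + 30)
  n**4 - 3n**3 - 7n**2 + 15n + 18 = (-(1/5)n**2 + (2/5)n + 3/5)(-5n**2 + 5n + 30) + (0)
Last nonzero remainder: -5n**2 + 5n + 30. Dividing through by -5 gives the monic gcd n**2 - n - 6.

-6 - n + n**2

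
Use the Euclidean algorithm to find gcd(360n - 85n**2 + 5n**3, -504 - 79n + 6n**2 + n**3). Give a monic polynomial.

Apply the Euclidean algorithm:
  5n**3 - 85n**2 + 360n = (5)(n**3 + 6n**2 - 79n - 504) + (-115n**2 + 755n + 2520)
  n**3 + 6n**2 - 79n - 504 = (-(1/115)n - 289/2645)(-115n**2 + 755n + 2520) + ((13440/529)n - 120960/529)
  -115n**2 + 755n + 2520 = (-(12167/2688)n - 529/48)((13440/529)n - 120960/529) + (0)
Last nonzero remainder: (13440/529)n - 120960/529. Dividing through by 13440/529 gives the monic gcd n - 9.

-9 + n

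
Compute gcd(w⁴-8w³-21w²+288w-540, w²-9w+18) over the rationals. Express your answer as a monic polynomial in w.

w²-9w+18

Euclidean algorithm in ℚ[w]:
  w⁴-8w³-21w²+288w-540 = (w²+w-30)(w²-9w+18) + (0)
The last nonzero remainder w²-9w+18 is already monic.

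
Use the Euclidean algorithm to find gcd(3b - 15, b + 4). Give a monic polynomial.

1

Repeated division with remainder:
  3b - 15 = (3)(b + 4) + (-27)
  b + 4 = (-(1/27)b - 4/27)(-27) + (0)
The last nonzero remainder is the constant -27, so the polynomials are coprime and gcd = 1.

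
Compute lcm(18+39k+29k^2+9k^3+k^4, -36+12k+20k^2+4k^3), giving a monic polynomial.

-18-21k+10k^2+20k^3+8k^4+k^5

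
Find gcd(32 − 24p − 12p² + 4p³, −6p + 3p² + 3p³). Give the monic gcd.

Euclidean algorithm in ℚ[p]:
  4p³ − 12p² − 24p + 32 = (4/3)(3p³ + 3p² − 6p) + (−16p² − 16p + 32)
  3p³ + 3p² − 6p = (−(3/16)p)(−16p² − 16p + 32) + (0)
Last nonzero remainder: −16p² − 16p + 32. Dividing through by −16 gives the monic gcd p² + p − 2.

−2 + p + p²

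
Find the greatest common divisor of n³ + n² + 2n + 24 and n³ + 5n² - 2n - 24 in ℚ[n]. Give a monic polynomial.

Repeated division with remainder:
  n³ + n² + 2n + 24 = (n³ + 5n² - 2n - 24) + (-4n² + 4n + 48)
  n³ + 5n² - 2n - 24 = (-(1/4)n - 3/2)(-4n² + 4n + 48) + (16n + 48)
  -4n² + 4n + 48 = (-(1/4)n + 1)(16n + 48) + (0)
Last nonzero remainder: 16n + 48. Dividing through by 16 gives the monic gcd n + 3.

n + 3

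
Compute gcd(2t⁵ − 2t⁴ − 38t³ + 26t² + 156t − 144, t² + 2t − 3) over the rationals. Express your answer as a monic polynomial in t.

t² + 2t − 3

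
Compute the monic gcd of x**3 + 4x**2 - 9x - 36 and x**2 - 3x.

x - 3

Apply the Euclidean algorithm:
  x**3 + 4x**2 - 9x - 36 = (x + 7)(x**2 - 3x) + (12x - 36)
  x**2 - 3x = ((1/12)x)(12x - 36) + (0)
Last nonzero remainder: 12x - 36. Dividing through by 12 gives the monic gcd x - 3.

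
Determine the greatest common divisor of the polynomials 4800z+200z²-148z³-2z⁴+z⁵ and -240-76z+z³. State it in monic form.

By polynomial division,
  z⁵-2z⁴-148z³+200z²+4800z = (z²-2z-72)(z³-76z-240) + (288z²-1152z-17280)
  z³-76z-240 = ((1/288)z+1/72)(288z²-1152z-17280) + (0)
Last nonzero remainder: 288z²-1152z-17280. Dividing through by 288 gives the monic gcd z²-4z-60.

-60-4z+z²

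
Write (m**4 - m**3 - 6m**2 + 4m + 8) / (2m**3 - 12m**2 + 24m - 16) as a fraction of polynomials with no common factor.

(m**2 + 3m + 2)/(2m - 4)

By polynomial division,
  m**4 - m**3 - 6m**2 + 4m + 8 = ((1/2)m + 5/2)(2m**3 - 12m**2 + 24m - 16) + (12m**2 - 48m + 48)
  2m**3 - 12m**2 + 24m - 16 = ((1/6)m - 1/3)(12m**2 - 48m + 48) + (0)
Last nonzero remainder: 12m**2 - 48m + 48. Dividing through by 12 gives the monic gcd m**2 - 4m + 4.
Cancel m**2 - 4m + 4 from numerator and denominator to get the reduced form.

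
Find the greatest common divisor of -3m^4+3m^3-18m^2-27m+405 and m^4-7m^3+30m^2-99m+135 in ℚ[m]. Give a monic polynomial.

Apply the Euclidean algorithm:
  -3m^4+3m^3-18m^2-27m+405 = (-3)(m^4-7m^3+30m^2-99m+135) + (-18m^3+72m^2-324m+810)
  m^4-7m^3+30m^2-99m+135 = (-(1/18)m+1/6)(-18m^3+72m^2-324m+810) + (0)
Last nonzero remainder: -18m^3+72m^2-324m+810. Dividing through by -18 gives the monic gcd m^3-4m^2+18m-45.

m^3-4m^2+18m-45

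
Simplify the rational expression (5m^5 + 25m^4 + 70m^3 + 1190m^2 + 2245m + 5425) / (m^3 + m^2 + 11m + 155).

Repeated division with remainder:
  5m^5 + 25m^4 + 70m^3 + 1190m^2 + 2245m + 5425 = (5m^2 + 20m - 5)(m^3 + m^2 + 11m + 155) + (200m^2 - 800m + 6200)
  m^3 + m^2 + 11m + 155 = ((1/200)m + 1/40)(200m^2 - 800m + 6200) + (0)
Last nonzero remainder: 200m^2 - 800m + 6200. Dividing through by 200 gives the monic gcd m^2 - 4m + 31.
Cancel m^2 - 4m + 31 from numerator and denominator to get the reduced form.

(5m^3 + 45m^2 + 95m + 175)/(m + 5)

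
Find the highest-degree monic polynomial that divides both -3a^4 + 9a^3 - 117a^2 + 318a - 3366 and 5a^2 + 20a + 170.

a^2 + 4a + 34

Apply the Euclidean algorithm:
  -3a^4 + 9a^3 - 117a^2 + 318a - 3366 = (-(3/5)a^2 + (21/5)a - 99/5)(5a^2 + 20a + 170) + (0)
Last nonzero remainder: 5a^2 + 20a + 170. Dividing through by 5 gives the monic gcd a^2 + 4a + 34.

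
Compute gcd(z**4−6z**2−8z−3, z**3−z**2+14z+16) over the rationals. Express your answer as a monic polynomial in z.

z+1

Euclidean algorithm in ℚ[z]:
  z**4−6z**2−8z−3 = (z+1)(z**3−z**2+14z+16) + (−19z**2−38z−19)
  z**3−z**2+14z+16 = (−(1/19)z+3/19)(−19z**2−38z−19) + (19z+19)
  −19z**2−38z−19 = (−z−1)(19z+19) + (0)
Last nonzero remainder: 19z+19. Dividing through by 19 gives the monic gcd z+1.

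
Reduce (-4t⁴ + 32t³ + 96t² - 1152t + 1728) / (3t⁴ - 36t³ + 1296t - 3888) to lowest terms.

(-4t + 8)/(3t - 18)

Apply the Euclidean algorithm:
  -4t⁴ + 32t³ + 96t² - 1152t + 1728 = (-4/3)(3t⁴ - 36t³ + 1296t - 3888) + (-16t³ + 96t² + 576t - 3456)
  3t⁴ - 36t³ + 1296t - 3888 = (-(3/16)t + 9/8)(-16t³ + 96t² + 576t - 3456) + (0)
Last nonzero remainder: -16t³ + 96t² + 576t - 3456. Dividing through by -16 gives the monic gcd t³ - 6t² - 36t + 216.
Cancel t³ - 6t² - 36t + 216 from numerator and denominator to get the reduced form.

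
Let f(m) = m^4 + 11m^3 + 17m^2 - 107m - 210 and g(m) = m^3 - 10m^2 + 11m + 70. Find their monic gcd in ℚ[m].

Euclidean algorithm in ℚ[m]:
  m^4 + 11m^3 + 17m^2 - 107m - 210 = (m + 21)(m^3 - 10m^2 + 11m + 70) + (216m^2 - 408m - 1680)
  m^3 - 10m^2 + 11m + 70 = ((1/216)m - 73/1944)(216m^2 - 408m - 1680) + ((280/81)m + 560/81)
  216m^2 - 408m - 1680 = ((2187/35)m - 243)((280/81)m + 560/81) + (0)
Last nonzero remainder: (280/81)m + 560/81. Dividing through by 280/81 gives the monic gcd m + 2.

m + 2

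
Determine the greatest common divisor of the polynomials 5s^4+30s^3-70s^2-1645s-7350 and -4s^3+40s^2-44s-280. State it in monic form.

s-7

Apply the Euclidean algorithm:
  5s^4+30s^3-70s^2-1645s-7350 = (-(5/4)s-20)(-4s^3+40s^2-44s-280) + (675s^2-2875s-12950)
  -4s^3+40s^2-44s-280 = (-(4/675)s+124/3645)(675s^2-2875s-12950) + (-(16720/729)s+117040/729)
  675s^2-2875s-12950 = (-(98415/3344)s-134865/1672)(-(16720/729)s+117040/729) + (0)
Last nonzero remainder: -(16720/729)s+117040/729. Dividing through by -16720/729 gives the monic gcd s-7.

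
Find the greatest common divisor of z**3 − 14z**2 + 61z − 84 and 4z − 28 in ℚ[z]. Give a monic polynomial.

Apply the Euclidean algorithm:
  z**3 − 14z**2 + 61z − 84 = ((1/4)z**2 − (7/4)z + 3)(4z − 28) + (0)
Last nonzero remainder: 4z − 28. Dividing through by 4 gives the monic gcd z − 7.

z − 7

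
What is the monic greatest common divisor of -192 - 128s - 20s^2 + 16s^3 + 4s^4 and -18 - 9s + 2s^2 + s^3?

Apply the Euclidean algorithm:
  4s^4 + 16s^3 - 20s^2 - 128s - 192 = (4s + 8)(s^3 + 2s^2 - 9s - 18) + (16s - 48)
  s^3 + 2s^2 - 9s - 18 = ((1/16)s^2 + (5/16)s + 3/8)(16s - 48) + (0)
Last nonzero remainder: 16s - 48. Dividing through by 16 gives the monic gcd s - 3.

-3 + s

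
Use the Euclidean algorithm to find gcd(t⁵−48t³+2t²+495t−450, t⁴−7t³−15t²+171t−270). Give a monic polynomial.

t³−4t²−27t+90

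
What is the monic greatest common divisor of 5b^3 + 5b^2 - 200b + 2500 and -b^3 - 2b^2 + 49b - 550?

b^2 - 9b + 50

Repeated division with remainder:
  5b^3 + 5b^2 - 200b + 2500 = (-5)(-b^3 - 2b^2 + 49b - 550) + (-5b^2 + 45b - 250)
  -b^3 - 2b^2 + 49b - 550 = ((1/5)b + 11/5)(-5b^2 + 45b - 250) + (0)
Last nonzero remainder: -5b^2 + 45b - 250. Dividing through by -5 gives the monic gcd b^2 - 9b + 50.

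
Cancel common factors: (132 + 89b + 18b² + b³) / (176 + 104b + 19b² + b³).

(3 + b)/(4 + b)

Apply the Euclidean algorithm:
  b³ + 18b² + 89b + 132 = (b³ + 19b² + 104b + 176) + (-b² - 15b - 44)
  b³ + 19b² + 104b + 176 = (-b - 4)(-b² - 15b - 44) + (0)
Last nonzero remainder: -b² - 15b - 44. Dividing through by -1 gives the monic gcd b² + 15b + 44.
Cancel b² + 15b + 44 from numerator and denominator to get the reduced form.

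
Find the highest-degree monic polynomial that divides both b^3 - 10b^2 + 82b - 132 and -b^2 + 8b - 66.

By polynomial division,
  b^3 - 10b^2 + 82b - 132 = (-b + 2)(-b^2 + 8b - 66) + (0)
Last nonzero remainder: -b^2 + 8b - 66. Dividing through by -1 gives the monic gcd b^2 - 8b + 66.

b^2 - 8b + 66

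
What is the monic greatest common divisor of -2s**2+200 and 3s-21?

Apply the Euclidean algorithm:
  -2s**2+200 = (-(2/3)s-14/3)(3s-21) + (102)
  3s-21 = ((1/34)s-7/34)(102) + (0)
The last nonzero remainder is the constant 102, so the polynomials are coprime and gcd = 1.

1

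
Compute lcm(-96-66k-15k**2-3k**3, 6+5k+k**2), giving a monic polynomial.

96+98k+37k**2+8k**3+k**4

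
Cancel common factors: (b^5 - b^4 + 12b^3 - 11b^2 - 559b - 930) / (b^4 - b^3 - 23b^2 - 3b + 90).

Apply the Euclidean algorithm:
  b^5 - b^4 + 12b^3 - 11b^2 - 559b - 930 = (b)(b^4 - b^3 - 23b^2 - 3b + 90) + (35b^3 - 8b^2 - 649b - 930)
  b^4 - b^3 - 23b^2 - 3b + 90 = ((1/35)b - 27/1225)(35b^3 - 8b^2 - 649b - 930) + (-(5676/1225)b^2 + (11352/1225)b + 17028/245)
  35b^3 - 8b^2 - 649b - 930 = (-(42875/5676)b - 37975/2838)(-(5676/1225)b^2 + (11352/1225)b + 17028/245) + (0)
Last nonzero remainder: -(5676/1225)b^2 + (11352/1225)b + 17028/245. Dividing through by -5676/1225 gives the monic gcd b^2 - 2b - 15.
Cancel b^2 - 2b - 15 from numerator and denominator to get the reduced form.

(b^3 + b^2 + 29b + 62)/(b^2 + b - 6)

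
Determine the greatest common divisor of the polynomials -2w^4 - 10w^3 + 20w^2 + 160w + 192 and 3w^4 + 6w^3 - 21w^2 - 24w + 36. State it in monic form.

Apply the Euclidean algorithm:
  -2w^4 - 10w^3 + 20w^2 + 160w + 192 = (-2/3)(3w^4 + 6w^3 - 21w^2 - 24w + 36) + (-6w^3 + 6w^2 + 144w + 216)
  3w^4 + 6w^3 - 21w^2 - 24w + 36 = (-(1/2)w - 3/2)(-6w^3 + 6w^2 + 144w + 216) + (60w^2 + 300w + 360)
  -6w^3 + 6w^2 + 144w + 216 = (-(1/10)w + 3/5)(60w^2 + 300w + 360) + (0)
Last nonzero remainder: 60w^2 + 300w + 360. Dividing through by 60 gives the monic gcd w^2 + 5w + 6.

w^2 + 5w + 6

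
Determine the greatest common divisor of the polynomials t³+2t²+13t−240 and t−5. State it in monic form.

t−5

By polynomial division,
  t³+2t²+13t−240 = (t²+7t+48)(t−5) + (0)
The last nonzero remainder t−5 is already monic.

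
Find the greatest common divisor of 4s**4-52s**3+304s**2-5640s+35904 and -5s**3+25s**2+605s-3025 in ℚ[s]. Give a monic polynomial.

Repeated division with remainder:
  4s**4-52s**3+304s**2-5640s+35904 = (-(4/5)s+32/5)(-5s**3+25s**2+605s-3025) + (628s**2-11932s+55264)
  -5s**3+25s**2+605s-3025 = (-(5/628)s-35/314)(628s**2-11932s+55264) + (-285s+3135)
  628s**2-11932s+55264 = (-(628/285)s+5024/285)(-285s+3135) + (0)
Last nonzero remainder: -285s+3135. Dividing through by -285 gives the monic gcd s-11.

s-11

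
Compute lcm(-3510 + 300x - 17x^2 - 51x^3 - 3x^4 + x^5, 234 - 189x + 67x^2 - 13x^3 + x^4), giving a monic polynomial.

-63180 + 36990x - 6516x^2 - 465x^3 + 388x^4 - 6x^5 - 12x^6 + x^7

Repeated division with remainder:
  x^5 - 3x^4 - 51x^3 - 17x^2 + 300x - 3510 = (x + 10)(x^4 - 13x^3 + 67x^2 - 189x + 234) + (12x^3 - 498x^2 + 1956x - 5850)
  x^4 - 13x^3 + 67x^2 - 189x + 234 = ((1/12)x + 19/8)(12x^3 - 498x^2 + 1956x - 5850) + ((4347/4)x^2 - 4347x + 56511/4)
  12x^3 - 498x^2 + 1956x - 5850 = ((16/1449)x - 200/483)((4347/4)x^2 - 4347x + 56511/4) + (0)
Last nonzero remainder: (4347/4)x^2 - 4347x + 56511/4. Dividing through by 4347/4 gives the monic gcd x^2 - 4x + 13.
Then lcm(f, g) = f·g / gcd(f, g); expanding and making the result monic gives the answer.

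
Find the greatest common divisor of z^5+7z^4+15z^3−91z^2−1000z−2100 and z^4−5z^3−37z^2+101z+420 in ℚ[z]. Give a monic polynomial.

Euclidean algorithm in ℚ[z]:
  z^5+7z^4+15z^3−91z^2−1000z−2100 = (z+12)(z^4−5z^3−37z^2+101z+420) + (112z^3+252z^2−2632z−7140)
  z^4−5z^3−37z^2+101z+420 = ((1/112)z−29/448)(112z^3+252z^2−2632z−7140) + ((45/16)z^2−(45/8)z−675/16)
  112z^3+252z^2−2632z−7140 = ((1792/45)z+7616/45)((45/16)z^2−(45/8)z−675/16) + (0)
Last nonzero remainder: (45/16)z^2−(45/8)z−675/16. Dividing through by 45/16 gives the monic gcd z^2−2z−15.

z^2−2z−15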